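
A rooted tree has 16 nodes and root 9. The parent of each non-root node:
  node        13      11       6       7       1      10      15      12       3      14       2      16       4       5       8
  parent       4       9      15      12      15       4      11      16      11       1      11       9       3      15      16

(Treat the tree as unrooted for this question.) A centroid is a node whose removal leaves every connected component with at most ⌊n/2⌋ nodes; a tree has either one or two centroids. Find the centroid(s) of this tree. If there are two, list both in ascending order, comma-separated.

11

Removing 11 splits the tree into components of sizes 5, 5, 4, 1; the largest is 5 ≤ ⌊16/2⌋ = 8.
No neighbour of 11 does as well, so 11 is the unique centroid.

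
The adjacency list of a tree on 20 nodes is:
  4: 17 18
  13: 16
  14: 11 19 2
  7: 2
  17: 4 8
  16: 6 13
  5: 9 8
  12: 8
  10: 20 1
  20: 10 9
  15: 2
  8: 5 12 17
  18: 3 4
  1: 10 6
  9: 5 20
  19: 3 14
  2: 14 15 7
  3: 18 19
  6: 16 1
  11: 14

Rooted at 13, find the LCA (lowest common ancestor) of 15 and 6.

Path 15→root: 15 2 14 19 3 18 4 17 8 5 9 20 10 1 6 16 13; path 6→root: 6 16 13.
First common node: 6.

6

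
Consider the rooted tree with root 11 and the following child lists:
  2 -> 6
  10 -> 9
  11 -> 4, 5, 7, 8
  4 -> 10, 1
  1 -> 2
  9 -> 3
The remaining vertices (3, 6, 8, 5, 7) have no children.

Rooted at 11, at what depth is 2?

Path from 11 to 2: 11–4–1–2, which has 3 edges.

3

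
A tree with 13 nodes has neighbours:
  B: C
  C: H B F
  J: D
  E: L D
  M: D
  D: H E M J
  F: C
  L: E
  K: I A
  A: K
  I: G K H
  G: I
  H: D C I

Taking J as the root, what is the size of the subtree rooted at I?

4

The subtree rooted at I contains: I, K, G, A — 4 nodes.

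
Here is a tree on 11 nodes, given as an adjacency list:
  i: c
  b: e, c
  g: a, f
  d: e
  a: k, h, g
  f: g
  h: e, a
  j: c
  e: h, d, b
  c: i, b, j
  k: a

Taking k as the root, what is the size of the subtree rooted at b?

4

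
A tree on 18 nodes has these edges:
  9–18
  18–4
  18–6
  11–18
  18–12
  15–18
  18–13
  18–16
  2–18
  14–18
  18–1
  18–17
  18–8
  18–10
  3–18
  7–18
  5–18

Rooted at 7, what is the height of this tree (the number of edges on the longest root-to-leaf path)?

2

13 sits deepest: 7 → 18 → 13 — 2 edges from the root.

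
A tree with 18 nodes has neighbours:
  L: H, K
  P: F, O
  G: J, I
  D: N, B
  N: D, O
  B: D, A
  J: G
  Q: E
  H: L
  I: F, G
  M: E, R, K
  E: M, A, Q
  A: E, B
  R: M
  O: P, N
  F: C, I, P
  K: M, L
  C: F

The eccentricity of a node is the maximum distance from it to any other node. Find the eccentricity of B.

Distances from B peak at 8, attained at J.
B-D-N-O-P-F-I-G-J

8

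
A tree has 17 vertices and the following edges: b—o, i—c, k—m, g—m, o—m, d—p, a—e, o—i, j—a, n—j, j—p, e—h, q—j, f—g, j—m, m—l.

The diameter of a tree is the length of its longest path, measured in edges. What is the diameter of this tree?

7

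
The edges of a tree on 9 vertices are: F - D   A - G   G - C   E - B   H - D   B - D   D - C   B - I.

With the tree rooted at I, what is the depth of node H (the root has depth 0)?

Climbing from H to the root: H–D–B–I. That's 3 steps.

3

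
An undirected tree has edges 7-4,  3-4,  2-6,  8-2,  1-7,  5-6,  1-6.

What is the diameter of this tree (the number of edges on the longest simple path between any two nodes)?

Starting from 8, a farthest node is 3 at distance 6.
One longest path: 8-2-6-1-7-4-3.
So the diameter is 6.

6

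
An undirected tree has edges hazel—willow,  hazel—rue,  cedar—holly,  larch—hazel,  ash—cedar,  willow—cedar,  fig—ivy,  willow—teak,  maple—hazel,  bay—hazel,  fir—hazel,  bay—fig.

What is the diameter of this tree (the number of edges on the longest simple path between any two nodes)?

BFS from ivy reaches holly last, at distance 6; BFS from holly confirms no node is farther.
Path: ivy-fig-bay-hazel-willow-cedar-holly.

6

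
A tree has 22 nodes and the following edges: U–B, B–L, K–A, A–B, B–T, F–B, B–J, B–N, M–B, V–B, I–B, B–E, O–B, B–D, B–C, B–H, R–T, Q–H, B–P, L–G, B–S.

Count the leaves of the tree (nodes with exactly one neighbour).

17

Degree-1 nodes: C, D, E, F, G, I, J, K, M, N, O, P, Q, R, S, U, V — 17 of them.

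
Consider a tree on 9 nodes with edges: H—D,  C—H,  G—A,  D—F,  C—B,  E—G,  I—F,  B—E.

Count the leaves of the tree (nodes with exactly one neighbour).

Exactly 2 nodes have a single neighbour: A, I.

2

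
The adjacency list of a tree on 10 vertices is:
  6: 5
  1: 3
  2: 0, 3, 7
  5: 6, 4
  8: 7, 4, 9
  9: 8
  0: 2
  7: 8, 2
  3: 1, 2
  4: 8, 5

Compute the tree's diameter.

7

A longest path is 6 - 5 - 4 - 8 - 7 - 2 - 3 - 1, with 7 edges.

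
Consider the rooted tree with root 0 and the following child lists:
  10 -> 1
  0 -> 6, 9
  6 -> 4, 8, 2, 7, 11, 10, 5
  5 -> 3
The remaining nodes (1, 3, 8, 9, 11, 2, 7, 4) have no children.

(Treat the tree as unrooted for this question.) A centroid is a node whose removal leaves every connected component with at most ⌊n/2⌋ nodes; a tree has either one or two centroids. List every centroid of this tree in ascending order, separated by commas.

6

Removing 6 splits the tree into components of sizes 2, 2, 2, 1, 1, 1, 1, 1; the largest is 2 ≤ ⌊12/2⌋ = 6.
No neighbour of 6 does as well, so 6 is the unique centroid.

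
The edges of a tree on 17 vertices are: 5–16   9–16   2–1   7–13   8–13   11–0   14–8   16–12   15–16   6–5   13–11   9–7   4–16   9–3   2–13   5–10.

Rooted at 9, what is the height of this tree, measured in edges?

A deepest node is 1, reached by 9 → 7 → 13 → 2 → 1.
That path has 4 edges, so the height is 4.

4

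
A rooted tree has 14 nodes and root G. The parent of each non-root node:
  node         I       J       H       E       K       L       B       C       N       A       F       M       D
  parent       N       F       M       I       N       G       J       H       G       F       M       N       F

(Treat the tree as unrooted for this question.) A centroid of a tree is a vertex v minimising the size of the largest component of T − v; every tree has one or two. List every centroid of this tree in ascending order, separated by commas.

M

Removing M splits the tree into components of sizes 6, 5, 2; the largest is 6 ≤ ⌊14/2⌋ = 7.
Every other node leaves some component of size > 7, so the centroid is unique.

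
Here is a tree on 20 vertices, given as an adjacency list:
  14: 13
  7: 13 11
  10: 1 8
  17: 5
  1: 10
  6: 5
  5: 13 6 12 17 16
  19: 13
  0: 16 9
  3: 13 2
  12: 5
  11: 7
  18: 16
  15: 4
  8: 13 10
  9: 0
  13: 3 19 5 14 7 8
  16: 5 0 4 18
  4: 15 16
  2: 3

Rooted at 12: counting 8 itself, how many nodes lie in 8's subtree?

3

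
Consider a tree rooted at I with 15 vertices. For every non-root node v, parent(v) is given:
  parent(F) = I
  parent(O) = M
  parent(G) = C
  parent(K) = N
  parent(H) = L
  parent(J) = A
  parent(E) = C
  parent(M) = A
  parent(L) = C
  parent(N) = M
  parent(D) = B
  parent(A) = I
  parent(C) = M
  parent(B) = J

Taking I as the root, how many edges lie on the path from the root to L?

4

I–A–M–C–L — 4 edges.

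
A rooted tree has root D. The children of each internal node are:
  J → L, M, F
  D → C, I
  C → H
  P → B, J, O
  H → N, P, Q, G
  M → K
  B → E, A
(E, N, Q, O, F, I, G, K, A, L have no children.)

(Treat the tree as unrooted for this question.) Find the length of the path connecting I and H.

Walking from I: I – D – C – H. Length 3.

3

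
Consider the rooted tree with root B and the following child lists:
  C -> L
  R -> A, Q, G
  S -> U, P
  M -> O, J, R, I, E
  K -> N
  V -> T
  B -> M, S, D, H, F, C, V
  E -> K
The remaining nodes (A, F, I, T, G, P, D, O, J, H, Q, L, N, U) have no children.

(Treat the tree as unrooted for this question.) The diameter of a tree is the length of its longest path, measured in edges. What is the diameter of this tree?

A longest path is N - K - E - M - B - S - P, with 6 edges.

6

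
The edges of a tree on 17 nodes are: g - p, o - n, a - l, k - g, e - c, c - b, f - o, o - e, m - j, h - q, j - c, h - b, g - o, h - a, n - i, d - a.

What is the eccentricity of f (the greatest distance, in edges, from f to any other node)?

7

The node farthest from f is d (l also at distance 7), via f–o–e–c–b–h–a–d — 7 edges.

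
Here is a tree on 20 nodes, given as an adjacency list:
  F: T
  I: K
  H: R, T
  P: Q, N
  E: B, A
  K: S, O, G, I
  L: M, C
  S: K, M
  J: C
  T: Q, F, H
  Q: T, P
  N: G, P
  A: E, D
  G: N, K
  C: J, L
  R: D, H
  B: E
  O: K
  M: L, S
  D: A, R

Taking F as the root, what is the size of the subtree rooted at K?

8

The subtree rooted at K contains: K, S, O, I, M, L, C, J — 8 nodes.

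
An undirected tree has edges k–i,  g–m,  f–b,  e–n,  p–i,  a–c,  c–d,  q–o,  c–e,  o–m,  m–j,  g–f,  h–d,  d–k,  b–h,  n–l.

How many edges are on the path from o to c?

7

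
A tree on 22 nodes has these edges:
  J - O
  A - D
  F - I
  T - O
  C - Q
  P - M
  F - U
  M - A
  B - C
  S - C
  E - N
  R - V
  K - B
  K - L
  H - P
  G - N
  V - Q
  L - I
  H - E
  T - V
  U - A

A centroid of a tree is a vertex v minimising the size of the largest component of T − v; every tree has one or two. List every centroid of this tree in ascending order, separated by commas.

I, L

If L is removed the pieces have sizes 11, 10, all ≤ ⌊22/2⌋ = 11.
Its neighbour I also leaves a largest component of size 11, so both are centroids.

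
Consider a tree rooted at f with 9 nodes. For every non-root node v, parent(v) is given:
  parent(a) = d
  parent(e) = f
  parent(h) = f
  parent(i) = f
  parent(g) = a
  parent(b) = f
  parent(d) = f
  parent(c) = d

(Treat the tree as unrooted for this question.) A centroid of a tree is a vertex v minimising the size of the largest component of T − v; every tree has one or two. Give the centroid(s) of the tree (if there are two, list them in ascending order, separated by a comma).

f

Removing f splits the tree into components of sizes 4, 1, 1, 1, 1; the largest is 4 ≤ ⌊9/2⌋ = 4.
Every other node leaves some component of size > 4, so the centroid is unique.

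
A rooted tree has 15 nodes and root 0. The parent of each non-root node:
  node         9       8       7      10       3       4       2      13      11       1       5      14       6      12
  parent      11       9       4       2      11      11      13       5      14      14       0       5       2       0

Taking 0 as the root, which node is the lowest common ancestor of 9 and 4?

11

9's ancestor chain is 9, 11, 14, 5, 0 and 4's is 4, 11, 14, 5, 0; they first meet at 11.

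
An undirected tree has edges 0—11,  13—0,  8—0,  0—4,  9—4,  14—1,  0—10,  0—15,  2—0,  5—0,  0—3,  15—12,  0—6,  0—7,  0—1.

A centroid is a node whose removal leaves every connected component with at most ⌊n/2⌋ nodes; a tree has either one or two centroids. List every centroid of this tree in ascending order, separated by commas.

Delete 0: the remaining components have sizes 2, 2, 2, 1, 1, 1, 1, 1, 1, 1, 1, 1. Max 2 ≤ 8, so 0 is a centroid.
Every other node leaves some component of size > 8, so the centroid is unique.

0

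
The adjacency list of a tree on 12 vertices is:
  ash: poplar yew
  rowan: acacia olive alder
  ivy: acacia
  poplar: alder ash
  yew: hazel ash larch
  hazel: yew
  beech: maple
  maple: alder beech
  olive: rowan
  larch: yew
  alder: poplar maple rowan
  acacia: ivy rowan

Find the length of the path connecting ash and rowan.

Walking from ash: ash – poplar – alder – rowan. Length 3.

3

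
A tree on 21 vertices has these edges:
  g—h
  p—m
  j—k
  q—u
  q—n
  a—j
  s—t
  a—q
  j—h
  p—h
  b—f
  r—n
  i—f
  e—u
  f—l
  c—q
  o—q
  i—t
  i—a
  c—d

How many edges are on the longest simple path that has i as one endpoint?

Distances from i peak at 5, attained at m.
i-a-j-h-p-m

5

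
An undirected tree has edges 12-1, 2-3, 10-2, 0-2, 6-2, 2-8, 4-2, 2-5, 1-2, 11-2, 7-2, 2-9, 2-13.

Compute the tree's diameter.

Starting from 12, a farthest node is 6 at distance 3.
One longest path: 12–1–2–6.
So the diameter is 3.

3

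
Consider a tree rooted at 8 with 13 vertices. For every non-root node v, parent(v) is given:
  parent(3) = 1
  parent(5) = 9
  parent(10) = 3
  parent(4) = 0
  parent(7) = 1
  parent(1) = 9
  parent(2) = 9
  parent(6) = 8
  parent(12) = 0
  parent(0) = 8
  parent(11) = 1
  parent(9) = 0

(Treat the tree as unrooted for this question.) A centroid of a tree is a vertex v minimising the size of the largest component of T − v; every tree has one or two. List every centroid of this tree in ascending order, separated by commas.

9

If 9 is removed the pieces have sizes 5, 5, 1, 1, all ≤ ⌊13/2⌋ = 6.
Every other node leaves some component of size > 6, so the centroid is unique.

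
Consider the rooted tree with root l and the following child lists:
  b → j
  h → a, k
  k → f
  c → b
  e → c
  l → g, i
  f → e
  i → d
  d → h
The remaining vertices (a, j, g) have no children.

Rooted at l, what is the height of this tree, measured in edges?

9

The longest root-to-leaf path is l – i – d – h – k – f – e – c – b – j (9 edges).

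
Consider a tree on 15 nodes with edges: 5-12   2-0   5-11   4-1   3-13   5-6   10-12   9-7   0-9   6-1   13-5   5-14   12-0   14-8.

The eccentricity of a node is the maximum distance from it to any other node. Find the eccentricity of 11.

5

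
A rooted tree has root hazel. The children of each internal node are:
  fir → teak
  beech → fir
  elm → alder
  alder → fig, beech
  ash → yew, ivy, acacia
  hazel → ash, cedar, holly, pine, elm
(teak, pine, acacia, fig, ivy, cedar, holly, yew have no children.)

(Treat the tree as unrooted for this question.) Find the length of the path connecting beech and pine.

4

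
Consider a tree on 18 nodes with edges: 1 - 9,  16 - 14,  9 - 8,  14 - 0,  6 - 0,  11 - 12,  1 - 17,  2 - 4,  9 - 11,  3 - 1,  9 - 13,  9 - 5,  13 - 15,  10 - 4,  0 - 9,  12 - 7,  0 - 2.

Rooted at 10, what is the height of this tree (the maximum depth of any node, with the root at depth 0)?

7 sits deepest: 10 → 4 → 2 → 0 → 9 → 11 → 12 → 7 — 7 edges from the root.

7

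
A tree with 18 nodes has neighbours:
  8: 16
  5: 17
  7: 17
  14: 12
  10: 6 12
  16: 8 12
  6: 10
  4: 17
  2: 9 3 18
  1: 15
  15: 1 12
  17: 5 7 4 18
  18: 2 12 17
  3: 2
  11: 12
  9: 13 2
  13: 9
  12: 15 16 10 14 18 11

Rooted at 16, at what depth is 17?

3

Climbing from 17 to the root: 17 – 18 – 12 – 16. That's 3 steps.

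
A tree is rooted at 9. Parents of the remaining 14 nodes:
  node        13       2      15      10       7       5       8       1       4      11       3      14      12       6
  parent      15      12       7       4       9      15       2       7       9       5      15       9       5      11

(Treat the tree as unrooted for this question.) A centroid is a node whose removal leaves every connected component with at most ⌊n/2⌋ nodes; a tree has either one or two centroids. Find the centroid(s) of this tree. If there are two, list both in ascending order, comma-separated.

15

If 15 is removed the pieces have sizes 6, 6, 1, 1, all ≤ ⌊15/2⌋ = 7.
No neighbour of 15 does as well, so 15 is the unique centroid.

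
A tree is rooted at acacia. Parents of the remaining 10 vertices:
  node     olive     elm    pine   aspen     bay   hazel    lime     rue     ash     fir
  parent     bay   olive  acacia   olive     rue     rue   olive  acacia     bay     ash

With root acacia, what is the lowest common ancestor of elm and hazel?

rue

Path elm→root: elm olive bay rue acacia; path hazel→root: hazel rue acacia.
First common node: rue.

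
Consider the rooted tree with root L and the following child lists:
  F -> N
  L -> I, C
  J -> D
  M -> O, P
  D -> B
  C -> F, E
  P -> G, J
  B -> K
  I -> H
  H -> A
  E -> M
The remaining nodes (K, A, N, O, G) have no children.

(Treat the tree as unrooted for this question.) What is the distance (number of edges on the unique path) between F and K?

8

Walking from F: F – C – E – M – P – J – D – B – K. Length 8.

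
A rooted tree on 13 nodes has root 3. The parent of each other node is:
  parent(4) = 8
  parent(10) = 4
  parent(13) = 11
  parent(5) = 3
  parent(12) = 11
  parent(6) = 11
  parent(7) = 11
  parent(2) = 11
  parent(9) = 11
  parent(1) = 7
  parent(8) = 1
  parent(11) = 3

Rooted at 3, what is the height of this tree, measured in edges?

A deepest node is 10, reached by 3 → 11 → 7 → 1 → 8 → 4 → 10.
That path has 6 edges, so the height is 6.

6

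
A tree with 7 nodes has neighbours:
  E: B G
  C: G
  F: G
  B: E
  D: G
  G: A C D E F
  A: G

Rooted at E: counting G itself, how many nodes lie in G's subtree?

5

G's subtree: {G, A, D, C, F}, size 5.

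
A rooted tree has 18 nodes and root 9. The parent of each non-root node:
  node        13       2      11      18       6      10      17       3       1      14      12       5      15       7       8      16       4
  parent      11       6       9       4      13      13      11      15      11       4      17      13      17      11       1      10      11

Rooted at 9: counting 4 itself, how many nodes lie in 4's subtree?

3

4's subtree: {4, 14, 18}, size 3.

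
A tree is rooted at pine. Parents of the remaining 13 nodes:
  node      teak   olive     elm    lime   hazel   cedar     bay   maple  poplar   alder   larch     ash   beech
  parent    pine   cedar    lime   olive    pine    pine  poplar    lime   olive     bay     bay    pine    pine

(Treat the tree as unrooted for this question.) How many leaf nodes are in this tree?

8

The leaves are alder, ash, beech, elm, hazel, larch, maple, teak.
That is 8 leaves.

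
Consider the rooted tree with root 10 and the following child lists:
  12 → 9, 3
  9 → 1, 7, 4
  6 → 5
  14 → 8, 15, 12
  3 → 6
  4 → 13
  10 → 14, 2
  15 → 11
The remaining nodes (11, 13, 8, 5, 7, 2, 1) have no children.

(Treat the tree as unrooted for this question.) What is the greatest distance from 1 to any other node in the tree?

Distances from 1 peak at 5, attained at 2 (11, 5 also at distance 5).
1–9–12–14–10–2

5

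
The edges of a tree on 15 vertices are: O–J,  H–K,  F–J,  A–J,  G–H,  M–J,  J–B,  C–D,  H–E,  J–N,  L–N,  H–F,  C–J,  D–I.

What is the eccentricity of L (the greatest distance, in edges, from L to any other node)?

5

A farthest node from L is I (E, K, G also at distance 5).
The path L-N-J-C-D-I has 5 edges.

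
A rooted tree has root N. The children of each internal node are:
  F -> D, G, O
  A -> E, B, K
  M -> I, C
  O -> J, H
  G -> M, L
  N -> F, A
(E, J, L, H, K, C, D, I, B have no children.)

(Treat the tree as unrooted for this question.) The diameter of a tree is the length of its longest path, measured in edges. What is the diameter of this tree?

6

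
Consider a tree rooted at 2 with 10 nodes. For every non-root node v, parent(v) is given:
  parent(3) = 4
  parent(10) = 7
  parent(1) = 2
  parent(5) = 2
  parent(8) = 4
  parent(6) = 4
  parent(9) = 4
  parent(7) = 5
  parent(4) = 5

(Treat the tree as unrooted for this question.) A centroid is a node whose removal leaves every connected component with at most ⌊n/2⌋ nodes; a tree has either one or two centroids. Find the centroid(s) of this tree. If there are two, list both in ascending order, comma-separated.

Removing 5 splits the tree into components of sizes 5, 2, 2; the largest is 5 ≤ ⌊10/2⌋ = 5.
Its neighbour 4 also leaves a largest component of size 5, so both are centroids.

4, 5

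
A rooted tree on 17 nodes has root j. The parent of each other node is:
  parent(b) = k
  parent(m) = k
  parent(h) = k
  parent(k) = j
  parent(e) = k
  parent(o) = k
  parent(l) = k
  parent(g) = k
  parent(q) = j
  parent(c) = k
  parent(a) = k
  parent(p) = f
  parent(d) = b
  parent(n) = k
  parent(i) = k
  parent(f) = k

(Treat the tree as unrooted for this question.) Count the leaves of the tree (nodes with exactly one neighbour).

13

The leaves are a, c, d, e, g, h, i, l, m, n, o, p, q.
That is 13 leaves.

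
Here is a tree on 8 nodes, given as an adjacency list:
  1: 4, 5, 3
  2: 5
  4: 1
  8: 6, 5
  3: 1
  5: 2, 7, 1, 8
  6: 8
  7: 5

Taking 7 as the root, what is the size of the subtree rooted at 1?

3

1's subtree: {1, 3, 4}, size 3.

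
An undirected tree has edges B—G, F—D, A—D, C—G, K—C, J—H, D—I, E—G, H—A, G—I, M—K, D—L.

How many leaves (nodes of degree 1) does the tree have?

6

Degree-1 nodes: B, E, F, J, L, M — 6 of them.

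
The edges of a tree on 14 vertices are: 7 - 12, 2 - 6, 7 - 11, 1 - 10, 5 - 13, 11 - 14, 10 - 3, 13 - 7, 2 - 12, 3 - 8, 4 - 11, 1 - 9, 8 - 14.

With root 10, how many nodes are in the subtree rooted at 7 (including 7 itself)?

Descendants of 7 (including itself): 7, 12, 13, 2, 5, 6. That's 6.

6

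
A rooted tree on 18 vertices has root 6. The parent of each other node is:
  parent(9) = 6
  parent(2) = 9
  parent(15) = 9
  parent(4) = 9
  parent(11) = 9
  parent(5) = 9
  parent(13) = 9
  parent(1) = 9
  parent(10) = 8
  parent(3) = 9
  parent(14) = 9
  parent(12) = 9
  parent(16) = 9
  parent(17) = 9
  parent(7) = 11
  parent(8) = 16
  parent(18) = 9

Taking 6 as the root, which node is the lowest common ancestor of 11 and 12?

9

11's ancestor chain is 11, 9, 6 and 12's is 12, 9, 6; they first meet at 9.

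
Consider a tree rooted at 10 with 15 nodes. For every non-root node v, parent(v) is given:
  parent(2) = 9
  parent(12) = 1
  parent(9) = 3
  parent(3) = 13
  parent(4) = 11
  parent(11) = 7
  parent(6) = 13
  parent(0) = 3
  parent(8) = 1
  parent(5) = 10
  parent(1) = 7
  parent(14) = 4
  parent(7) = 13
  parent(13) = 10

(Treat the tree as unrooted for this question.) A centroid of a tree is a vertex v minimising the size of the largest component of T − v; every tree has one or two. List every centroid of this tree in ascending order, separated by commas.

13

Delete 13: the remaining components have sizes 7, 4, 2, 1. Max 7 ≤ 7, so 13 is a centroid.
No neighbour of 13 does as well, so 13 is the unique centroid.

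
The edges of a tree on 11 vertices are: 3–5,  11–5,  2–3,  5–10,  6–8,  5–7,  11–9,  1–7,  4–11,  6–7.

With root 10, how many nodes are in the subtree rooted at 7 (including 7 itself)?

4

The subtree rooted at 7 contains: 7, 6, 1, 8 — 4 nodes.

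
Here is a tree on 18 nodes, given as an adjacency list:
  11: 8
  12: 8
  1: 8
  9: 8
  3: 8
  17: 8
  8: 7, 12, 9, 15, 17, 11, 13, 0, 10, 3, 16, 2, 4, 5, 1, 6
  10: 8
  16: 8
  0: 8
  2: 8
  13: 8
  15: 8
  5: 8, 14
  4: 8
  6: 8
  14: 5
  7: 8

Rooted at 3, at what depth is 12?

2

Climbing from 12 to the root: 12 – 8 – 3. That's 2 steps.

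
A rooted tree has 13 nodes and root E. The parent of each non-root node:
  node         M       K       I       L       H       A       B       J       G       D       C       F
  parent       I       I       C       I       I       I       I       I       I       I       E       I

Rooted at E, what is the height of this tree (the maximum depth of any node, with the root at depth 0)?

3

A deepest node is F, reached by E-C-I-F.
That path has 3 edges, so the height is 3.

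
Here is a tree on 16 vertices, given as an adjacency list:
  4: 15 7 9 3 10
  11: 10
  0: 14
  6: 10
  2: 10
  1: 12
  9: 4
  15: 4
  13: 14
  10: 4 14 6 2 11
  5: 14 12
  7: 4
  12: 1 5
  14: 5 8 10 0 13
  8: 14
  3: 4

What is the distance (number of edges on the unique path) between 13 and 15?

The path is 13 – 14 – 10 – 4 – 15, which has 4 edges.

4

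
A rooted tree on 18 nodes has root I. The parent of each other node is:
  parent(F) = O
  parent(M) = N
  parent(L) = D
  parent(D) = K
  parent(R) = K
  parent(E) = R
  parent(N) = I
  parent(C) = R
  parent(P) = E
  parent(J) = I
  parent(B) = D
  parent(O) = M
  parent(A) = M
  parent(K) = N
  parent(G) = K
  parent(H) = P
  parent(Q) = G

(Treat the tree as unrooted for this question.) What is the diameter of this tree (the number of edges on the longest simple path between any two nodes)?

Starting from F, a farthest node is H at distance 8.
One longest path: F–O–M–N–K–R–E–P–H.
So the diameter is 8.

8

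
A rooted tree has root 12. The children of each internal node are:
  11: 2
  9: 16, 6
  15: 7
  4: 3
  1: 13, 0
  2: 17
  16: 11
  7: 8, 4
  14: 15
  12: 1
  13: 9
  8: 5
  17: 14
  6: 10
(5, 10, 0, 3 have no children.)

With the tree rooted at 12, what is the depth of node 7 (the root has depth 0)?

10

Climbing from 7 to the root: 7 – 15 – 14 – 17 – 2 – 11 – 16 – 9 – 13 – 1 – 12. That's 10 steps.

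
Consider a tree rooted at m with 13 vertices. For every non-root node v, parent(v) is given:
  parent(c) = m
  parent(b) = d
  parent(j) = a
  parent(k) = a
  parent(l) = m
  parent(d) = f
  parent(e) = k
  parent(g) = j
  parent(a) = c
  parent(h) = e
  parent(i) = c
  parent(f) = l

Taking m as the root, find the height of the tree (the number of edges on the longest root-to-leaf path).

5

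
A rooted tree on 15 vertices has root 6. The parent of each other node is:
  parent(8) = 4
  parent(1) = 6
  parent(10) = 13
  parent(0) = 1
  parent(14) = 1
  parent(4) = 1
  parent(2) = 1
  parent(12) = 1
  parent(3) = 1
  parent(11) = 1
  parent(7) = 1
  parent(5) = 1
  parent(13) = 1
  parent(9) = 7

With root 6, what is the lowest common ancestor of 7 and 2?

1

Ancestors of 7 (toward the root): 7, 1, 6.
Ancestors of 2: 2, 1, 6.
The deepest node appearing in both lists is 1.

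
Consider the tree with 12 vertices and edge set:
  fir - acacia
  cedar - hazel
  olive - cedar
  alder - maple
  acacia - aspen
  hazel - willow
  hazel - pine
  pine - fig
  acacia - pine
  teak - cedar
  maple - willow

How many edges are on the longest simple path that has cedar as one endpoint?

4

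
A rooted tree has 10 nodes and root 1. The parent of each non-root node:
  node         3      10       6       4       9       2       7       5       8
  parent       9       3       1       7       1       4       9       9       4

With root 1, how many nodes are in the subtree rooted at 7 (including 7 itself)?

4

7's subtree: {7, 4, 8, 2}, size 4.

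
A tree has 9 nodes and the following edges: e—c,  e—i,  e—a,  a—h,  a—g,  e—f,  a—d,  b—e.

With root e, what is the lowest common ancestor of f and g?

f's ancestor chain is f, e and g's is g, a, e; they first meet at e.

e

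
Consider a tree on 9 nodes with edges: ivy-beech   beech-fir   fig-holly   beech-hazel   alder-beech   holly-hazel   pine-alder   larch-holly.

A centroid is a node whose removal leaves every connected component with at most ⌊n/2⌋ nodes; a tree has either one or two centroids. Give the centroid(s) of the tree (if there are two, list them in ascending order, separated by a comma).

Delete beech: the remaining components have sizes 4, 2, 1, 1. Max 4 ≤ 4, so beech is a centroid.
Every other node leaves some component of size > 4, so the centroid is unique.

beech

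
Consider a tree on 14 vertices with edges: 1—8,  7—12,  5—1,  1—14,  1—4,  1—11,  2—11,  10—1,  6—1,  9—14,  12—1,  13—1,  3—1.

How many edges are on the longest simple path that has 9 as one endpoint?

4

Distances from 9 peak at 4, attained at 7 (2 also at distance 4).
9 – 14 – 1 – 12 – 7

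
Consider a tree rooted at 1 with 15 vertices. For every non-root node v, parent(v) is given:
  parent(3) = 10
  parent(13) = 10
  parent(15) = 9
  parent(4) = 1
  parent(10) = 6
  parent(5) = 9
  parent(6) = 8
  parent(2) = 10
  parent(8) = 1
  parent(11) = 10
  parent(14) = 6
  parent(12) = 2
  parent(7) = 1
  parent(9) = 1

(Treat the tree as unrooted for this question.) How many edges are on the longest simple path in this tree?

7

Starting from 15, a farthest node is 12 at distance 7.
One longest path: 15-9-1-8-6-10-2-12.
So the diameter is 7.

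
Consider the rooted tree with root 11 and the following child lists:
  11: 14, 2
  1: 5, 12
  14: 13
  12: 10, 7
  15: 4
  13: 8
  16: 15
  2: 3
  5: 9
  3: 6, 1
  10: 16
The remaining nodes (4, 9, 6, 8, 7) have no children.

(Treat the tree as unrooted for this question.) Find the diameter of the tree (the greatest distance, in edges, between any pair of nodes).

11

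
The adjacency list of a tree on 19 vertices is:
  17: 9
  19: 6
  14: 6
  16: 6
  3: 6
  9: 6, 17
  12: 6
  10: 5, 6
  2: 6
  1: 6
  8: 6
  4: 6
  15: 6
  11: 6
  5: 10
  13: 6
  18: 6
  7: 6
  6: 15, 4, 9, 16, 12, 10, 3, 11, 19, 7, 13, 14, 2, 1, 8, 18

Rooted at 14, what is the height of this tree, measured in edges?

3

The longest root-to-leaf path is 14 → 6 → 9 → 17 (3 edges).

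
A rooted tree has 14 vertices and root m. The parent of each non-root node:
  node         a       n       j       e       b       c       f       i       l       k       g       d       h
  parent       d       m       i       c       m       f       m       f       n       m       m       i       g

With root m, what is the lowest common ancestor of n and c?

m

Path n→root: n m; path c→root: c f m.
First common node: m.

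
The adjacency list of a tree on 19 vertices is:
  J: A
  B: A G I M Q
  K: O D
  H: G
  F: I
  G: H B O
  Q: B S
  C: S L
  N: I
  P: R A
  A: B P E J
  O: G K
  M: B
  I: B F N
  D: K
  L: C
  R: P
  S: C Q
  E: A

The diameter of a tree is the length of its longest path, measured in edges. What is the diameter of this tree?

8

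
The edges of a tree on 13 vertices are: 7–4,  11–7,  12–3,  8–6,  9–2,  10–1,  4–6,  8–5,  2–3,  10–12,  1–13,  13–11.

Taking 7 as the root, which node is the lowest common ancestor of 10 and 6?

Path 10→root: 10 1 13 11 7; path 6→root: 6 4 7.
First common node: 7.

7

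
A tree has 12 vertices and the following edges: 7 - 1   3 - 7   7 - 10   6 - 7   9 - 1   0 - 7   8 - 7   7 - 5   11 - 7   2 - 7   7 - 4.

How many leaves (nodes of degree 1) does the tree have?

10

The leaves are 0, 2, 3, 4, 5, 6, 8, 9, 10, 11.
That is 10 leaves.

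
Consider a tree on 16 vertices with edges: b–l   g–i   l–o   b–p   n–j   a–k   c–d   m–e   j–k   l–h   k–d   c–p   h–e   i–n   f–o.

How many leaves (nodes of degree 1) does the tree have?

Exactly 4 nodes have a single neighbour: a, f, g, m.

4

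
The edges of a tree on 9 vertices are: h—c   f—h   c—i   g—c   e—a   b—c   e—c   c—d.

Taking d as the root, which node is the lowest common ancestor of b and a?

c

Path b→root: b c d; path a→root: a e c d.
First common node: c.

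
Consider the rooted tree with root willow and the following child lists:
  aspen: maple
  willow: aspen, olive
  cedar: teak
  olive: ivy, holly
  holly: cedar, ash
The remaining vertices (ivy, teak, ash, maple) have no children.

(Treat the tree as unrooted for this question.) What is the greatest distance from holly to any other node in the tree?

4

A farthest node from holly is maple.
The path holly – olive – willow – aspen – maple has 4 edges.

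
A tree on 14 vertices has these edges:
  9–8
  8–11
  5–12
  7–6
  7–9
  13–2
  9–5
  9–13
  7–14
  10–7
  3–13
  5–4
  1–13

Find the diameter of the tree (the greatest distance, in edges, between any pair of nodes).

BFS from 11 reaches 2 last, at distance 4; BFS from 2 confirms no node is farther.
Path: 11 - 8 - 9 - 13 - 2.

4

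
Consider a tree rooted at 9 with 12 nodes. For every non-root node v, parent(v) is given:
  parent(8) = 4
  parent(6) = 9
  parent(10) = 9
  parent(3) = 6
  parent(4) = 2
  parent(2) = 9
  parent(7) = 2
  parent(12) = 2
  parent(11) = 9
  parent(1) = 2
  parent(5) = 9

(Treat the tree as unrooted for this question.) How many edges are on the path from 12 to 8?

3

Walking from 12: 12 – 2 – 4 – 8. Length 3.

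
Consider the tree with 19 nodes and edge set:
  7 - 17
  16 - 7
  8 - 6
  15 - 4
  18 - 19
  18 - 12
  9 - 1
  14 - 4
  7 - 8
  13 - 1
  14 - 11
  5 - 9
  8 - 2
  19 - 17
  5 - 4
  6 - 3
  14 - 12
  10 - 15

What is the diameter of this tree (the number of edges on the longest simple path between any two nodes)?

13

BFS from 3 reaches 13 last, at distance 13; BFS from 13 confirms no node is farther.
Path: 3 – 6 – 8 – 7 – 17 – 19 – 18 – 12 – 14 – 4 – 5 – 9 – 1 – 13.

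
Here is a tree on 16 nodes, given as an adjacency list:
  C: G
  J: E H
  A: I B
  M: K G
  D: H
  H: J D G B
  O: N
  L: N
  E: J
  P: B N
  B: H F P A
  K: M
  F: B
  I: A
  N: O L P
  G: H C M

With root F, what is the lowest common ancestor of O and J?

B

Ancestors of O (toward the root): O, N, P, B, F.
Ancestors of J: J, H, B, F.
The deepest node appearing in both lists is B.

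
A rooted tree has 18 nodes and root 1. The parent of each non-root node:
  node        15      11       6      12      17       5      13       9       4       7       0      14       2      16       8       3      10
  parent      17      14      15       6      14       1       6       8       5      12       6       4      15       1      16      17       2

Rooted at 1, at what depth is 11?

4

1 – 5 – 4 – 14 – 11 — 4 edges.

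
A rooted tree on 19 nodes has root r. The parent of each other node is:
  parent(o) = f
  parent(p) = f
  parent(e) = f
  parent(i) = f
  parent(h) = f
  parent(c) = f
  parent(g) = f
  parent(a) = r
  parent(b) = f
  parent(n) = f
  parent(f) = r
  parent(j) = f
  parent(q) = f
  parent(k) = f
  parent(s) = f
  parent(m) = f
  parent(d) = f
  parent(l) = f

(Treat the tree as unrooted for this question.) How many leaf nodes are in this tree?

The leaves are a, b, c, d, e, g, h, i, j, k, l, m, n, o, p, q, s.
That is 17 leaves.

17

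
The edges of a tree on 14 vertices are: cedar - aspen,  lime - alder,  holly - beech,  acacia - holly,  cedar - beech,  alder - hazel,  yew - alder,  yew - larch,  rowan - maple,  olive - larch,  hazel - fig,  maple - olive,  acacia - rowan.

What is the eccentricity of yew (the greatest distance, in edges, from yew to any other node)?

Distances from yew peak at 9, attained at aspen.
yew – larch – olive – maple – rowan – acacia – holly – beech – cedar – aspen

9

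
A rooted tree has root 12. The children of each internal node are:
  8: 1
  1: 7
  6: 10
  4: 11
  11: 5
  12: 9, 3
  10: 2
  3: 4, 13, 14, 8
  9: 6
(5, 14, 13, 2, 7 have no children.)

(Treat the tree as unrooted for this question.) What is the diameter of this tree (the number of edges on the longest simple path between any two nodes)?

Starting from 2, a farthest node is 7 at distance 8.
One longest path: 2 – 10 – 6 – 9 – 12 – 3 – 8 – 1 – 7.
So the diameter is 8.

8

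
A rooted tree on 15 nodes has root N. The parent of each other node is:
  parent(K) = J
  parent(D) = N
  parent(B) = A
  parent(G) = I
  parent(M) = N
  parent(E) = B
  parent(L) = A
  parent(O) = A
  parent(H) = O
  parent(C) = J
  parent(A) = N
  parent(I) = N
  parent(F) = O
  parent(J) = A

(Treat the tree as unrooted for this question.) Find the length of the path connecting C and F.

Walking from C: C – J – A – O – F. Length 4.

4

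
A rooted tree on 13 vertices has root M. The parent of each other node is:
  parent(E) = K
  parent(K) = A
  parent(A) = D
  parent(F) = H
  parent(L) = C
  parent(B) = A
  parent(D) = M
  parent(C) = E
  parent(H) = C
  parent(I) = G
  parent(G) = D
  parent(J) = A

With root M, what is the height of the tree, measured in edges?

A deepest node is F, reached by M-D-A-K-E-C-H-F.
That path has 7 edges, so the height is 7.

7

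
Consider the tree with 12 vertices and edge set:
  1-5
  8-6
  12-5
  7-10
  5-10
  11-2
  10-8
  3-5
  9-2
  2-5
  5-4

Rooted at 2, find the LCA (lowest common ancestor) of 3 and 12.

5

Path 3→root: 3 5 2; path 12→root: 12 5 2.
First common node: 5.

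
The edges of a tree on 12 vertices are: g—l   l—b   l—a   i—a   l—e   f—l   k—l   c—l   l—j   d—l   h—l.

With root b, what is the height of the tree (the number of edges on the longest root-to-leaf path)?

A deepest node is i, reached by b–l–a–i.
That path has 3 edges, so the height is 3.

3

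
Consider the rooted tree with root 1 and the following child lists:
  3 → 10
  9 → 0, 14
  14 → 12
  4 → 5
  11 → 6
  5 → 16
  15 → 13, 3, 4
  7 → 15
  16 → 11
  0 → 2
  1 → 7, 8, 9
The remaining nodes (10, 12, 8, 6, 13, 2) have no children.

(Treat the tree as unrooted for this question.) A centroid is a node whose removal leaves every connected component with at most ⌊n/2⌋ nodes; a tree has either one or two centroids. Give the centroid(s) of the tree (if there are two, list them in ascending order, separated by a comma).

Removing 15 splits the tree into components of sizes 8, 5, 2, 1; the largest is 8 ≤ ⌊17/2⌋ = 8.
No neighbour of 15 does as well, so 15 is the unique centroid.

15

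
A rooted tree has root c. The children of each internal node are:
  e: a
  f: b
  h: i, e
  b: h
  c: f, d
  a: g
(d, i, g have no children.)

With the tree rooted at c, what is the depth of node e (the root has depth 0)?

Path from c to e: c–f–b–h–e, which has 4 edges.

4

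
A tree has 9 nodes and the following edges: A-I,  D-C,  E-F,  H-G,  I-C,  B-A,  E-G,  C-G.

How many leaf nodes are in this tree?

4

The leaves are B, D, F, H.
That is 4 leaves.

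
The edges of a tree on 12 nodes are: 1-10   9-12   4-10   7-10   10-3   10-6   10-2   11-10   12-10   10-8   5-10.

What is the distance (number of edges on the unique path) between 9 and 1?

3

9–12–10–1: 3 edges.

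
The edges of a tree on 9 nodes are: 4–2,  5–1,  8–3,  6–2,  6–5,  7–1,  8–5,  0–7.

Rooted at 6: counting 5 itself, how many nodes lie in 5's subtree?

Descendants of 5 (including itself): 5, 8, 1, 3, 7, 0. That's 6.

6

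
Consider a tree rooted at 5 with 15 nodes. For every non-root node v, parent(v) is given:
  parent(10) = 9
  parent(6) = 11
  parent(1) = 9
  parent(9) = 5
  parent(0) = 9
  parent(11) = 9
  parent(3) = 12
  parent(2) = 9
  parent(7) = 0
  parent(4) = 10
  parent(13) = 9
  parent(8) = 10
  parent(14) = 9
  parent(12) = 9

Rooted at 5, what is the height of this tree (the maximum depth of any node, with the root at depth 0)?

A deepest node is 8, reached by 5 → 9 → 10 → 8.
That path has 3 edges, so the height is 3.

3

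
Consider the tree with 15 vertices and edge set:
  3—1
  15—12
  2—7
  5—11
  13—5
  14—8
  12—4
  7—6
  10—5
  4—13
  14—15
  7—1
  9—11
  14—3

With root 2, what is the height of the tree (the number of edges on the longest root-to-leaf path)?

11

9 sits deepest: 2–7–1–3–14–15–12–4–13–5–11–9 — 11 edges from the root.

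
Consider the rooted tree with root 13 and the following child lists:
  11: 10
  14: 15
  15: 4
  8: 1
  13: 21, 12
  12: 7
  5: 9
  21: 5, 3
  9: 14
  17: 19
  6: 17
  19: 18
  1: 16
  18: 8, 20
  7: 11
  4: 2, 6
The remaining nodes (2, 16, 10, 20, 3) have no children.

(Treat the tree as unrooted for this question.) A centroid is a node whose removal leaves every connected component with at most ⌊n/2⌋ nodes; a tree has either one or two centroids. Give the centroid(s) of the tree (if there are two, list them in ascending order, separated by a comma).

15

Removing 15 splits the tree into components of sizes 10, 10; the largest is 10 ≤ ⌊21/2⌋ = 10.
Every other node leaves some component of size > 10, so the centroid is unique.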